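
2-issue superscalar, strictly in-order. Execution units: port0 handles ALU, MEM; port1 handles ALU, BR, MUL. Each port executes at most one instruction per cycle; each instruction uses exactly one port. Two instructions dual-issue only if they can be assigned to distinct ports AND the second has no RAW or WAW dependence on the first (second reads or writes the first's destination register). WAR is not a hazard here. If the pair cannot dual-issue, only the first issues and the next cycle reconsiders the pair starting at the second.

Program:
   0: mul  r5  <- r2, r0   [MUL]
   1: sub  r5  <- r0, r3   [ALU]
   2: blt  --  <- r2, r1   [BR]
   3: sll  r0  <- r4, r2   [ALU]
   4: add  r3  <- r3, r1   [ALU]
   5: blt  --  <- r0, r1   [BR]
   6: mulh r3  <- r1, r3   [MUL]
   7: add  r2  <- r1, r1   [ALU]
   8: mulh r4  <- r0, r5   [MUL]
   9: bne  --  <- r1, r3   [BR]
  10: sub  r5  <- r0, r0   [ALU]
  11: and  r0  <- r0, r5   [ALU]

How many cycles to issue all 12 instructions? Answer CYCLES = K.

CYCLES = 8

[0] i0  mul.MUL  -- WAW r5
[1] i1/i2  sub.ALU;blt.BR  -- pair
[2] i3/i4  sll.ALU;add.ALU  -- pair
[3] i5  blt.BR  -- no-port BR/MUL
[4] i6/i7  mulh.MUL;add.ALU  -- pair
[5] i8  mulh.MUL  -- no-port MUL/BR
[6] i9/i10  bne.BR;sub.ALU  -- pair
[7] i11  and.ALU  -- tail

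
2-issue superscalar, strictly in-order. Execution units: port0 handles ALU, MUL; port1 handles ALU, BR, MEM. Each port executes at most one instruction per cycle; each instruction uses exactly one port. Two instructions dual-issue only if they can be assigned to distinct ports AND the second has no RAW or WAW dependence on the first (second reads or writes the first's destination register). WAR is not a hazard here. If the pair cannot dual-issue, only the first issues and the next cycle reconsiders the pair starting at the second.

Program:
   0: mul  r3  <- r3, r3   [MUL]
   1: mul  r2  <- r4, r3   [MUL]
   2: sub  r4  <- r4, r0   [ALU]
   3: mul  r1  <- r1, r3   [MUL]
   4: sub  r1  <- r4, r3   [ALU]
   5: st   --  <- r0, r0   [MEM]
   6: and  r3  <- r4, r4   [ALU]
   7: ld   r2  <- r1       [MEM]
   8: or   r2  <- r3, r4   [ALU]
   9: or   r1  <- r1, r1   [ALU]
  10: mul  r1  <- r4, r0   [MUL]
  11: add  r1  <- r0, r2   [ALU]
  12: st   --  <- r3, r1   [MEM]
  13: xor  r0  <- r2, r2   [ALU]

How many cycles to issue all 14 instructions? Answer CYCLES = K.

0. mul.MUL @i0  | no-port MUL/MUL
1. mul.MUL;sub.ALU @i1,i2  | pair
2. mul.MUL @i3  | WAW r1
3. sub.ALU;st.MEM @i4,i5  | pair
4. and.ALU;ld.MEM @i6,i7  | pair
5. or.ALU;or.ALU @i8,i9  | pair
6. mul.MUL @i10  | WAW r1
7. add.ALU @i11  | RAW r1
8. st.MEM;xor.ALU @i12,i13  | pair

CYCLES = 9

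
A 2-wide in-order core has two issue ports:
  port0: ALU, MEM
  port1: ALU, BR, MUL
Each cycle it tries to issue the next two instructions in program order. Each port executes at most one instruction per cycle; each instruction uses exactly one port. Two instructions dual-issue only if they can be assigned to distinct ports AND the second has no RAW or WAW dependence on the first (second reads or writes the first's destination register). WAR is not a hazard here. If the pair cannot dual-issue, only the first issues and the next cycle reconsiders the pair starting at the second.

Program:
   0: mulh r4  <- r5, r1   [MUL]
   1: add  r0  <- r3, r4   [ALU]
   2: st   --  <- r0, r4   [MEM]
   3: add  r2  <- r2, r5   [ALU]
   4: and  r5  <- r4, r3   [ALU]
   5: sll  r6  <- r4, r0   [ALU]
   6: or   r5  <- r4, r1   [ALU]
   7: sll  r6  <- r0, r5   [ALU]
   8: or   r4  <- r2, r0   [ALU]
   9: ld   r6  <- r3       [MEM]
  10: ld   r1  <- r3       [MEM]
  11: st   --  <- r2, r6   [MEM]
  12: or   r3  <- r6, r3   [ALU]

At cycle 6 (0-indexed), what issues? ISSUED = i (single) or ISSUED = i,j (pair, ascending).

ISSUED = 9

c0: i0 mulh.MUL  RAW r4
c1: i1 add.ALU  RAW r0
c2: i2&i3 st.MEM add.ALU  2-wide
c3: i4&i5 and.ALU sll.ALU  2-wide
c4: i6 or.ALU  RAW r5
c5: i7&i8 sll.ALU or.ALU  2-wide
c6: i9 ld.MEM  no-port MEM/MEM
c7: i10 ld.MEM  no-port MEM/MEM
c8: i11&i12 st.MEM or.ALU  2-wide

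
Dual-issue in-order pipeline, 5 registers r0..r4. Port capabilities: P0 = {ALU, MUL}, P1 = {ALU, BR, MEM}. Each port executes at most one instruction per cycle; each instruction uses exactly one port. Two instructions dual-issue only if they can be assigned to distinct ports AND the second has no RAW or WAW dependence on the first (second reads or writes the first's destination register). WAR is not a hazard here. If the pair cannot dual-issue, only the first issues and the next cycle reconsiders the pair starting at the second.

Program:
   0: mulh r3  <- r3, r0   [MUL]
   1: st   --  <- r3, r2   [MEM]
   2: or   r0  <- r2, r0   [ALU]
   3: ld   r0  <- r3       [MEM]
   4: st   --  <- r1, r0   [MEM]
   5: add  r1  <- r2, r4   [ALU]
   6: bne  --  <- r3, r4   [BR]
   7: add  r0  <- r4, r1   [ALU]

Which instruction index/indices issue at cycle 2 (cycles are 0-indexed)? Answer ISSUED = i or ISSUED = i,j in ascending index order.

ISSUED = 3

[0] i0  mulh.MUL  -- RAW r3
[1] i1&i2  st.MEM+or.ALU  -- dual
[2] i3  ld.MEM  -- no-port MEM/MEM
[3] i4&i5  st.MEM+add.ALU  -- dual
[4] i6&i7  bne.BR+add.ALU  -- dual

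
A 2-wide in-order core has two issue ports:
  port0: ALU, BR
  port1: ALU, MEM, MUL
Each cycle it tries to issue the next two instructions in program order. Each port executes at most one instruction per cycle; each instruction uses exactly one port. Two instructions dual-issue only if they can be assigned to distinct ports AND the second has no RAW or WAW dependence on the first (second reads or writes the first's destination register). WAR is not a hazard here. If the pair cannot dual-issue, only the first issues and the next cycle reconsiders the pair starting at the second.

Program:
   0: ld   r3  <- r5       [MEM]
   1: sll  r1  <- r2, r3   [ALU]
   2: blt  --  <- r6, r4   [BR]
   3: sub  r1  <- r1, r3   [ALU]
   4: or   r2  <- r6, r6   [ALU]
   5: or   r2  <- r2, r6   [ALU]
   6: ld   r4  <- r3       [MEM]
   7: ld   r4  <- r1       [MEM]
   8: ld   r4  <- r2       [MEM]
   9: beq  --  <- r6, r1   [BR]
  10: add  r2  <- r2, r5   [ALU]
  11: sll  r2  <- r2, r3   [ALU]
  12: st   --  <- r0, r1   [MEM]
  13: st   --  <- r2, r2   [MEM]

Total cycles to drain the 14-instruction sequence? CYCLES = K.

CYCLES = 9

t=0 i0:ld ; RAW r3
t=1 i1/i2:sll+blt ; dual
t=2 i3/i4:sub+or ; dual
t=3 i5/i6:or+ld ; dual
t=4 i7:ld ; no-port MEM/MEM
t=5 i8/i9:ld+beq ; dual
t=6 i10:add ; RAW+WAW r2
t=7 i11/i12:sll+st ; dual
t=8 i13:st ; tail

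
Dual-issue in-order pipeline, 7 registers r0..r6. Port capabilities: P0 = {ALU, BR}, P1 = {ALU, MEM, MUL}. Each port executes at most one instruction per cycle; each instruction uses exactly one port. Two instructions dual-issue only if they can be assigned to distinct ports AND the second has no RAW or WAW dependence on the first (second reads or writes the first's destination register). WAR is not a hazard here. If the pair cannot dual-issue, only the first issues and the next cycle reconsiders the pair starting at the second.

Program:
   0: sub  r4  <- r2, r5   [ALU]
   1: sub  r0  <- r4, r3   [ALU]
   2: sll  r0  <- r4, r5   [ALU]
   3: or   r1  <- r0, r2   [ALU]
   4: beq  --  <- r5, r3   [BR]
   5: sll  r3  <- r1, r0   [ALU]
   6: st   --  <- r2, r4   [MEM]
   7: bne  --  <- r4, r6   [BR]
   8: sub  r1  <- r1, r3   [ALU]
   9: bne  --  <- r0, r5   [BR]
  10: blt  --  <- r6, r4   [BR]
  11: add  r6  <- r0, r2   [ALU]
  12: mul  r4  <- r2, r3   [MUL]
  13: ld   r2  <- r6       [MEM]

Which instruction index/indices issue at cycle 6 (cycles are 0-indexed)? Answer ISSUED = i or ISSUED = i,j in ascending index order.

  cy0 -> i0 (sub.ALU) RAW r4
  cy1 -> i1 (sub.ALU) WAW r0
  cy2 -> i2 (sll.ALU) RAW r0
  cy3 -> i3,i4 (or.ALU;beq.BR) dual
  cy4 -> i5,i6 (sll.ALU;st.MEM) dual
  cy5 -> i7,i8 (bne.BR;sub.ALU) dual
  cy6 -> i9 (bne.BR) no-port BR/BR
  cy7 -> i10,i11 (blt.BR;add.ALU) dual
  cy8 -> i12 (mul.MUL) no-port MUL/MEM
  cy9 -> i13 (ld.MEM) tail

ISSUED = 9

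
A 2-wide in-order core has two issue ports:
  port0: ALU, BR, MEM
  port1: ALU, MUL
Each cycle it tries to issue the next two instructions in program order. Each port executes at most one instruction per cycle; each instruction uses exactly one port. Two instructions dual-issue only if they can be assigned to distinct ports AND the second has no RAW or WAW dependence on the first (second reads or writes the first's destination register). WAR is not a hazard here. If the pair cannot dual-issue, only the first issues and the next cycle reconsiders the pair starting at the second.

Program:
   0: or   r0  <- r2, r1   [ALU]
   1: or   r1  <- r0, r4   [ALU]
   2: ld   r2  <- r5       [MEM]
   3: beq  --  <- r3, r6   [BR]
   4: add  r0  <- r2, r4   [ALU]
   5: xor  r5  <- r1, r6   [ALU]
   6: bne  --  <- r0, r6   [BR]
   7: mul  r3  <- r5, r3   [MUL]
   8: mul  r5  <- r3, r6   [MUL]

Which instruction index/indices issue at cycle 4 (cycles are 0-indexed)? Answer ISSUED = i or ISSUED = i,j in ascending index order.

t=0 i0:or ; RAW r0
t=1 i1&i2:or ld ; dual
t=2 i3&i4:beq add ; dual
t=3 i5&i6:xor bne ; dual
t=4 i7:mul ; no-port MUL/MUL
t=5 i8:mul ; tail

ISSUED = 7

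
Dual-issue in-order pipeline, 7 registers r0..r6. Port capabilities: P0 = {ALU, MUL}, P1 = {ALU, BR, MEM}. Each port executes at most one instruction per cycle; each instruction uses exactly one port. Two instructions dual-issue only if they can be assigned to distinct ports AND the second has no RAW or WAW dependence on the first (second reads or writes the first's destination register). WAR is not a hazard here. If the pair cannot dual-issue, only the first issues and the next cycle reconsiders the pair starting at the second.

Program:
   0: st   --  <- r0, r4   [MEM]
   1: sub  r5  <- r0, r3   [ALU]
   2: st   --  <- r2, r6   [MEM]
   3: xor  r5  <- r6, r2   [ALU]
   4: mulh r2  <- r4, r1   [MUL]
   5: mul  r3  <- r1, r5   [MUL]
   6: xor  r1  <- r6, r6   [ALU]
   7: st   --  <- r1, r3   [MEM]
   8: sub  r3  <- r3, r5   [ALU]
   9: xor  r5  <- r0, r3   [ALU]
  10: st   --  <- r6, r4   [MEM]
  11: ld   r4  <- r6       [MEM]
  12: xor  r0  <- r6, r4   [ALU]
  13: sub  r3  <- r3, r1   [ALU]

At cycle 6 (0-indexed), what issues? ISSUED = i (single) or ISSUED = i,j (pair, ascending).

ISSUED = 11

0. st.MEM sub.ALU @i0+i1  | dual
1. st.MEM xor.ALU @i2+i3  | dual
2. mulh.MUL @i4  | no-port MUL/MUL
3. mul.MUL xor.ALU @i5+i6  | dual
4. st.MEM sub.ALU @i7+i8  | dual
5. xor.ALU st.MEM @i9+i10  | dual
6. ld.MEM @i11  | RAW r4
7. xor.ALU sub.ALU @i12+i13  | dual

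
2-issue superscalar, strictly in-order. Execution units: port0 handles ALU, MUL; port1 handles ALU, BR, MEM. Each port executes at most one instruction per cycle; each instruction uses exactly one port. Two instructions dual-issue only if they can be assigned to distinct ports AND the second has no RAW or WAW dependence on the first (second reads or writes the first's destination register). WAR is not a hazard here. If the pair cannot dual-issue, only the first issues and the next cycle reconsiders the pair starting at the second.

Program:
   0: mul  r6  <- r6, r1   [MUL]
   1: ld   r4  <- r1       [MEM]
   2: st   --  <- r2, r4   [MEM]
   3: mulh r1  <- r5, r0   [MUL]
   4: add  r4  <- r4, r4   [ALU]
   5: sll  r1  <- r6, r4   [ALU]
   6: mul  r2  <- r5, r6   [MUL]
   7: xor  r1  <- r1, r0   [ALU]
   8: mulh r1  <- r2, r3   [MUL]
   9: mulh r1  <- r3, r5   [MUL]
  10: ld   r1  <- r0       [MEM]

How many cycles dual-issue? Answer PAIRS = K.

PAIRS = 3

0. mul+ld @i0,i1  | 2-wide
1. st+mulh @i2,i3  | 2-wide
2. add @i4  | RAW r4
3. sll+mul @i5,i6  | 2-wide
4. xor @i7  | WAW r1
5. mulh @i8  | no-port MUL/MUL
6. mulh @i9  | WAW r1
7. ld @i10  | tail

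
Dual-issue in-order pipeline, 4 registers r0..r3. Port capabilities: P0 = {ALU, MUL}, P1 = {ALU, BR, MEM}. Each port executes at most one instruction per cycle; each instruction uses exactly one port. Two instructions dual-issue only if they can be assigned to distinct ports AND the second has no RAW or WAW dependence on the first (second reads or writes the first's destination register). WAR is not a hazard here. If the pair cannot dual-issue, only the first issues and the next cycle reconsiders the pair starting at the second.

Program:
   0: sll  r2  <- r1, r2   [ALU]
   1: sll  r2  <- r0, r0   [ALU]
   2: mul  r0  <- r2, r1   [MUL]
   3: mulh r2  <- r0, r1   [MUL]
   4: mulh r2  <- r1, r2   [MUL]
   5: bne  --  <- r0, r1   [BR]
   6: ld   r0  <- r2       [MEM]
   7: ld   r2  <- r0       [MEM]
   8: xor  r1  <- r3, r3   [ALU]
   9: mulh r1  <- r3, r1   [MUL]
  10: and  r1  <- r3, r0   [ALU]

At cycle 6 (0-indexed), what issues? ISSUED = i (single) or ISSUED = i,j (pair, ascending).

#0 head=0: sll i0 WAW r2
#1 head=1: sll i1 RAW r2
#2 head=2: mul i2 no-port MUL/MUL
#3 head=3: mulh i3 no-port MUL/MUL
#4 head=4: mulh;bne i4&i5 2-wide
#5 head=6: ld i6 no-port MEM/MEM
#6 head=7: ld;xor i7&i8 2-wide
#7 head=9: mulh i9 WAW r1
#8 head=10: and i10 tail

ISSUED = 7,8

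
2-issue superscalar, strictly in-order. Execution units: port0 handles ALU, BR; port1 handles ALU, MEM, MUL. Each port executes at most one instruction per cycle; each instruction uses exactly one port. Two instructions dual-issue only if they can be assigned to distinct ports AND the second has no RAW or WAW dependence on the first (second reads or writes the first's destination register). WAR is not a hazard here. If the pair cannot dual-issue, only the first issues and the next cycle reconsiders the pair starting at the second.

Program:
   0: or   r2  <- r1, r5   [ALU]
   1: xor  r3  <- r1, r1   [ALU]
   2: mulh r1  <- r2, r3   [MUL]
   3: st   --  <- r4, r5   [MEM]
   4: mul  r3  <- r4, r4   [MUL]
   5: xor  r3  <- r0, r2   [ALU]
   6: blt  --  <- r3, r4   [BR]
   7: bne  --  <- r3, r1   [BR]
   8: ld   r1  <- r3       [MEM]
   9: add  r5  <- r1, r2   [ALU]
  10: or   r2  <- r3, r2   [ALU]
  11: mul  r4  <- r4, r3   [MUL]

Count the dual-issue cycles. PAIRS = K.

PAIRS = 3

  cy0 -> i0,i1 (or+xor) pair
  cy1 -> i2 (mulh) no-port MUL/MEM
  cy2 -> i3 (st) no-port MEM/MUL
  cy3 -> i4 (mul) WAW r3
  cy4 -> i5 (xor) RAW r3
  cy5 -> i6 (blt) no-port BR/BR
  cy6 -> i7,i8 (bne+ld) pair
  cy7 -> i9,i10 (add+or) pair
  cy8 -> i11 (mul) tail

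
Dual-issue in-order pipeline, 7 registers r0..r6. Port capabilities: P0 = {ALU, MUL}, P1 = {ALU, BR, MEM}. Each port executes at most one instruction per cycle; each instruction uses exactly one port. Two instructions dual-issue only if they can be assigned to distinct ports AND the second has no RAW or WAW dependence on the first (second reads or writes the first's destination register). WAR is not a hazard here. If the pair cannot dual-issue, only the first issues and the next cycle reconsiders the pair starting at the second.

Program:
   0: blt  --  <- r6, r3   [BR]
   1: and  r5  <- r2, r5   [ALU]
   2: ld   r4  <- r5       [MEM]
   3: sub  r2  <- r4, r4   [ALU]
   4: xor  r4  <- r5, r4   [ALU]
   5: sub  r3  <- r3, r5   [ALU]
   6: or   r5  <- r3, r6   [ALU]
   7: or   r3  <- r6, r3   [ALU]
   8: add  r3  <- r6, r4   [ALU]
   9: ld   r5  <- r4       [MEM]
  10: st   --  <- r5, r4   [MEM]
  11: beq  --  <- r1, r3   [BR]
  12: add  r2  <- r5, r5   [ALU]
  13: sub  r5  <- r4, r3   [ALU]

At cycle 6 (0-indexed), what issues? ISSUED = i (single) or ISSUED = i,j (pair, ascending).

[0] i0&i1  blt.BR/and.ALU  -- dual
[1] i2  ld.MEM  -- RAW r4
[2] i3&i4  sub.ALU/xor.ALU  -- dual
[3] i5  sub.ALU  -- RAW r3
[4] i6&i7  or.ALU/or.ALU  -- dual
[5] i8&i9  add.ALU/ld.MEM  -- dual
[6] i10  st.MEM  -- no-port MEM/BR
[7] i11&i12  beq.BR/add.ALU  -- dual
[8] i13  sub.ALU  -- tail

ISSUED = 10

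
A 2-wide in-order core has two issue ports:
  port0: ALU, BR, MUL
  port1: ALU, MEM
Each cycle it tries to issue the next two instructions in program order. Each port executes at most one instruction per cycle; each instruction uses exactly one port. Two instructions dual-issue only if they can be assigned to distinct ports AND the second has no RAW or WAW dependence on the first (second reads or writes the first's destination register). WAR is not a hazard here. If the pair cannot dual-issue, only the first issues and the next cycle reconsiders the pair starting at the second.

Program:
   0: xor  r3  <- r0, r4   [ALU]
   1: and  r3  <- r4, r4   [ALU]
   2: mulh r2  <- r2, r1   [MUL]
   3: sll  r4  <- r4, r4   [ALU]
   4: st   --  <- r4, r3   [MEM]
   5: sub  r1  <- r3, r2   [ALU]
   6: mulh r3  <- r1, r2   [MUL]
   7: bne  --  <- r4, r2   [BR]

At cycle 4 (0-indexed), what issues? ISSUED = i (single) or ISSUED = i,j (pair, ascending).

ISSUED = 6

  cy0 -> i0 (xor.ALU) WAW r3
  cy1 -> i1/i2 (and.ALU mulh.MUL) 2-wide
  cy2 -> i3 (sll.ALU) RAW r4
  cy3 -> i4/i5 (st.MEM sub.ALU) 2-wide
  cy4 -> i6 (mulh.MUL) no-port MUL/BR
  cy5 -> i7 (bne.BR) tail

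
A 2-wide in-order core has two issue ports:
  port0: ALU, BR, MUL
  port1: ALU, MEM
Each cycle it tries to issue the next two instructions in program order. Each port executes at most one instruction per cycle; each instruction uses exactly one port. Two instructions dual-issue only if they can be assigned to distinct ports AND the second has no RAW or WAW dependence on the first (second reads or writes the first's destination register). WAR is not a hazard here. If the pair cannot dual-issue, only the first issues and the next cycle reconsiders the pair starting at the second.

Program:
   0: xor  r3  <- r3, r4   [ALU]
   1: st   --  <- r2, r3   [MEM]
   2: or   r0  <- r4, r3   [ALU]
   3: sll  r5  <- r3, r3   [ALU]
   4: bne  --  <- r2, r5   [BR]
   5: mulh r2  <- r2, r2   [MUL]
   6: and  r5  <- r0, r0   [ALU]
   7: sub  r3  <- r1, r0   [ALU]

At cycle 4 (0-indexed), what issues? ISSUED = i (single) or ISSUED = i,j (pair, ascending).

ISSUED = 5,6

[0] i0  xor  -- RAW r3
[1] i1,i2  st+or  -- dual
[2] i3  sll  -- RAW r5
[3] i4  bne  -- no-port BR/MUL
[4] i5,i6  mulh+and  -- dual
[5] i7  sub  -- tail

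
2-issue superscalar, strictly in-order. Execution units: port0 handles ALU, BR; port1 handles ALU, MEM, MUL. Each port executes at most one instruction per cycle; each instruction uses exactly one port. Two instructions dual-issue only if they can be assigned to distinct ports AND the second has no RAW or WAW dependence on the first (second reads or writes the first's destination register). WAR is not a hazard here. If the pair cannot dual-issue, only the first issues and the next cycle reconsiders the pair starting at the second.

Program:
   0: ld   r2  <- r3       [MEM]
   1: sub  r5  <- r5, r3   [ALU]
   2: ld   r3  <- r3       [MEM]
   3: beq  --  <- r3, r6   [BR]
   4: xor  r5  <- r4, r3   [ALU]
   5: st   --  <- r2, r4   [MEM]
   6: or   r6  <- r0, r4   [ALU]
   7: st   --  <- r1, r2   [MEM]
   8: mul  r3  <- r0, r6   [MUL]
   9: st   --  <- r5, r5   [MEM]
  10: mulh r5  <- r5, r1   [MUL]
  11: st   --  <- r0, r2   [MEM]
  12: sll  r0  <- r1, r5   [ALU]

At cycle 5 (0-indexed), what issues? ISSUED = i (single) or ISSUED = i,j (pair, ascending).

ISSUED = 8

#0 head=0: ld.MEM/sub.ALU i0&i1 2-wide
#1 head=2: ld.MEM i2 RAW r3
#2 head=3: beq.BR/xor.ALU i3&i4 2-wide
#3 head=5: st.MEM/or.ALU i5&i6 2-wide
#4 head=7: st.MEM i7 no-port MEM/MUL
#5 head=8: mul.MUL i8 no-port MUL/MEM
#6 head=9: st.MEM i9 no-port MEM/MUL
#7 head=10: mulh.MUL i10 no-port MUL/MEM
#8 head=11: st.MEM/sll.ALU i11&i12 2-wide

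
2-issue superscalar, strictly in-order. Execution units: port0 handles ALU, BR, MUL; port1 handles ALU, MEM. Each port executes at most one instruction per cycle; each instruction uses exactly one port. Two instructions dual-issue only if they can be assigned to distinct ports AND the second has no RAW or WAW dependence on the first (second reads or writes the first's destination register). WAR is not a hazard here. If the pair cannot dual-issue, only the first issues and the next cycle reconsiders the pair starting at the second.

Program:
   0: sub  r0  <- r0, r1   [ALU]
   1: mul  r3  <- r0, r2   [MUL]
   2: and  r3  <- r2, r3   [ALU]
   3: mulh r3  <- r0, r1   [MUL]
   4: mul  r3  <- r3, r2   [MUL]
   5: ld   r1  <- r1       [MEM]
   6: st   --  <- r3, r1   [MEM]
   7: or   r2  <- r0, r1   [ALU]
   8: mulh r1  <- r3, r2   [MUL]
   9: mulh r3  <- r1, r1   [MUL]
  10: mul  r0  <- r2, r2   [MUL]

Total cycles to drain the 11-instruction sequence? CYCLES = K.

CYCLES = 9

#0 head=0: sub i0 RAW r0
#1 head=1: mul i1 RAW+WAW r3
#2 head=2: and i2 WAW r3
#3 head=3: mulh i3 no-port MUL/MUL
#4 head=4: mul;ld i4,i5 dual
#5 head=6: st;or i6,i7 dual
#6 head=8: mulh i8 no-port MUL/MUL
#7 head=9: mulh i9 no-port MUL/MUL
#8 head=10: mul i10 tail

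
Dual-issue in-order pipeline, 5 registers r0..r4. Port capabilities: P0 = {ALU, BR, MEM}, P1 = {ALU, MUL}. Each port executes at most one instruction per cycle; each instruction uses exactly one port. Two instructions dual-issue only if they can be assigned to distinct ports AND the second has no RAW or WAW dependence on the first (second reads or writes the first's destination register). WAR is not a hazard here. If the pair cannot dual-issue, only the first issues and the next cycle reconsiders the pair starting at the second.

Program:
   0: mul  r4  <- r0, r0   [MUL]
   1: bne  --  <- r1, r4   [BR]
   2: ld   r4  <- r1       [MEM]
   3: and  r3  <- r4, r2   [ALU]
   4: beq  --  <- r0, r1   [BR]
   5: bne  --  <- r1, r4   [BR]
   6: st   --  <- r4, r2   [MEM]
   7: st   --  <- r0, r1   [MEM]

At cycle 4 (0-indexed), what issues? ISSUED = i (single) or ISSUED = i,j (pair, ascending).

  cy0 -> i0 (mul) RAW r4
  cy1 -> i1 (bne) no-port BR/MEM
  cy2 -> i2 (ld) RAW r4
  cy3 -> i3,i4 (and;beq) pair
  cy4 -> i5 (bne) no-port BR/MEM
  cy5 -> i6 (st) no-port MEM/MEM
  cy6 -> i7 (st) tail

ISSUED = 5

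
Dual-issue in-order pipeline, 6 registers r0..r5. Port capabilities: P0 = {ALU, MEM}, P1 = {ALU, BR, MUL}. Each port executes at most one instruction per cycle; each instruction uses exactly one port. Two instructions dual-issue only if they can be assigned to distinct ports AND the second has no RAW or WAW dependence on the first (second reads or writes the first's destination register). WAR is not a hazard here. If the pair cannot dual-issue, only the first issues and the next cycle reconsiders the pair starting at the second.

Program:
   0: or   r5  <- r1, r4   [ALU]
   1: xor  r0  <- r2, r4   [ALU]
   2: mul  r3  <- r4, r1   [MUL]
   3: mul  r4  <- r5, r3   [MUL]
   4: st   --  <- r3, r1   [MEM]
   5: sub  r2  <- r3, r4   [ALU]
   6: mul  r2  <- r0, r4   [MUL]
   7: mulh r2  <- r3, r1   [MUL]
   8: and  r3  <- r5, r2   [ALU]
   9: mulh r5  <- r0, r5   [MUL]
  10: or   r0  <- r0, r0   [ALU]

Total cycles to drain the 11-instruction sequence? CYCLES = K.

c0: i0,i1 or.ALU/xor.ALU  dual
c1: i2 mul.MUL  no-port MUL/MUL
c2: i3,i4 mul.MUL/st.MEM  dual
c3: i5 sub.ALU  WAW r2
c4: i6 mul.MUL  no-port MUL/MUL
c5: i7 mulh.MUL  RAW r2
c6: i8,i9 and.ALU/mulh.MUL  dual
c7: i10 or.ALU  tail

CYCLES = 8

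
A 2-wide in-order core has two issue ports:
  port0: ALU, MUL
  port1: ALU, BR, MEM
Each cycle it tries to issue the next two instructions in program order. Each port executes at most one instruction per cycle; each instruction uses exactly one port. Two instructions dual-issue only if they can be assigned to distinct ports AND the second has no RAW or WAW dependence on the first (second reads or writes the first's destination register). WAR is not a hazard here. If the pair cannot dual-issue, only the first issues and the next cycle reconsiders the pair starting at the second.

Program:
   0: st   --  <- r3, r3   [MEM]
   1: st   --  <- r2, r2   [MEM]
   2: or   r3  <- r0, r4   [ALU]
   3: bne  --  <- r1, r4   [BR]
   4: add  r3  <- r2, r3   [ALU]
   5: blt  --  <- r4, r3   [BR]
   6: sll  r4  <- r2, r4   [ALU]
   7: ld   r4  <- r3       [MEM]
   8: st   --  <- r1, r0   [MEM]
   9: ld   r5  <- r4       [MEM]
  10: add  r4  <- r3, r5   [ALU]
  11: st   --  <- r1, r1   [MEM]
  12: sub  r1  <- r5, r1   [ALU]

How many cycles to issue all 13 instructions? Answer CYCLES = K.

CYCLES = 9

#0 head=0: st.MEM i0 no-port MEM/MEM
#1 head=1: st.MEM/or.ALU i1+i2 dual
#2 head=3: bne.BR/add.ALU i3+i4 dual
#3 head=5: blt.BR/sll.ALU i5+i6 dual
#4 head=7: ld.MEM i7 no-port MEM/MEM
#5 head=8: st.MEM i8 no-port MEM/MEM
#6 head=9: ld.MEM i9 RAW r5
#7 head=10: add.ALU/st.MEM i10+i11 dual
#8 head=12: sub.ALU i12 tail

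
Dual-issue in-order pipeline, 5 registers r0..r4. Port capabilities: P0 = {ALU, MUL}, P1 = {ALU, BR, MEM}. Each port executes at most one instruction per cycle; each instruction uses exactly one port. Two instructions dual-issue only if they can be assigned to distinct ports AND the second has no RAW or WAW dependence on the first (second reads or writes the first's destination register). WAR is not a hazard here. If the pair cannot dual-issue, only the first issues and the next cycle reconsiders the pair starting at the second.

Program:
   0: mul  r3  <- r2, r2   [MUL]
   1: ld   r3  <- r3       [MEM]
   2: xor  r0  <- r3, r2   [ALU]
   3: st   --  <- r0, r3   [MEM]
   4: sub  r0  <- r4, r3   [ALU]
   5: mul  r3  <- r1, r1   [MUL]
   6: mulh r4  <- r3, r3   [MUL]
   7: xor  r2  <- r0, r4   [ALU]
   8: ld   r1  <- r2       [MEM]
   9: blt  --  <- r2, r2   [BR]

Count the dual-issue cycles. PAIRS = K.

c0: i0 mul.MUL  RAW+WAW r3
c1: i1 ld.MEM  RAW r3
c2: i2 xor.ALU  RAW r0
c3: i3+i4 st.MEM sub.ALU  dual
c4: i5 mul.MUL  no-port MUL/MUL
c5: i6 mulh.MUL  RAW r4
c6: i7 xor.ALU  RAW r2
c7: i8 ld.MEM  no-port MEM/BR
c8: i9 blt.BR  tail

PAIRS = 1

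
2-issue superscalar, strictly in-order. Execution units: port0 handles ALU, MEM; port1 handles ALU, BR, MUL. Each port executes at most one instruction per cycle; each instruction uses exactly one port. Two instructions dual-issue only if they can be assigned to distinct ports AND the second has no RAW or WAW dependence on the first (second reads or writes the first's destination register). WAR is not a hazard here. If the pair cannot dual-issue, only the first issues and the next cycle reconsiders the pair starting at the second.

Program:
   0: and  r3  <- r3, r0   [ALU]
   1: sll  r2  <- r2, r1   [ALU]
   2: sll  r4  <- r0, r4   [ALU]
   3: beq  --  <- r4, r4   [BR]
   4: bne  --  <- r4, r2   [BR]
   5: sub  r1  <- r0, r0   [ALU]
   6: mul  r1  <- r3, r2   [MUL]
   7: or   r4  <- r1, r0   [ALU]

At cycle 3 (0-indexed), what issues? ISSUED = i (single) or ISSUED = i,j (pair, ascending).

  cy0 -> i0&i1 (and.ALU sll.ALU) dual
  cy1 -> i2 (sll.ALU) RAW r4
  cy2 -> i3 (beq.BR) no-port BR/BR
  cy3 -> i4&i5 (bne.BR sub.ALU) dual
  cy4 -> i6 (mul.MUL) RAW r1
  cy5 -> i7 (or.ALU) tail

ISSUED = 4,5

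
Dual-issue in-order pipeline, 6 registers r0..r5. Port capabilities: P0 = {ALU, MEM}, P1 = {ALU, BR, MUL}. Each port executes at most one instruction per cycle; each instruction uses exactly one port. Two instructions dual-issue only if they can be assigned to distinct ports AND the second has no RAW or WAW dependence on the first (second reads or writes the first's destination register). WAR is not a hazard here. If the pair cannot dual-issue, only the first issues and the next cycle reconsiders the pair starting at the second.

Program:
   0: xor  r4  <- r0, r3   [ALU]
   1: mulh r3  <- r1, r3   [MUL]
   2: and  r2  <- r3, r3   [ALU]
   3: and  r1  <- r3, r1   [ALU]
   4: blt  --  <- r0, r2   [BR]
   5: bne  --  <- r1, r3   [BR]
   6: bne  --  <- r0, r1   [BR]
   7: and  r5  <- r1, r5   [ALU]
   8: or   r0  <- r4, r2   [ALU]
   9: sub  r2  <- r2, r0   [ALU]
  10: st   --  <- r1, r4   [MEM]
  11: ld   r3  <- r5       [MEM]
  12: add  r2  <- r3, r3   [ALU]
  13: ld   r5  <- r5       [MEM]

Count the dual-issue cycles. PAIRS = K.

PAIRS = 5

#0 head=0: xor.ALU/mulh.MUL i0+i1 dual
#1 head=2: and.ALU/and.ALU i2+i3 dual
#2 head=4: blt.BR i4 no-port BR/BR
#3 head=5: bne.BR i5 no-port BR/BR
#4 head=6: bne.BR/and.ALU i6+i7 dual
#5 head=8: or.ALU i8 RAW r0
#6 head=9: sub.ALU/st.MEM i9+i10 dual
#7 head=11: ld.MEM i11 RAW r3
#8 head=12: add.ALU/ld.MEM i12+i13 dual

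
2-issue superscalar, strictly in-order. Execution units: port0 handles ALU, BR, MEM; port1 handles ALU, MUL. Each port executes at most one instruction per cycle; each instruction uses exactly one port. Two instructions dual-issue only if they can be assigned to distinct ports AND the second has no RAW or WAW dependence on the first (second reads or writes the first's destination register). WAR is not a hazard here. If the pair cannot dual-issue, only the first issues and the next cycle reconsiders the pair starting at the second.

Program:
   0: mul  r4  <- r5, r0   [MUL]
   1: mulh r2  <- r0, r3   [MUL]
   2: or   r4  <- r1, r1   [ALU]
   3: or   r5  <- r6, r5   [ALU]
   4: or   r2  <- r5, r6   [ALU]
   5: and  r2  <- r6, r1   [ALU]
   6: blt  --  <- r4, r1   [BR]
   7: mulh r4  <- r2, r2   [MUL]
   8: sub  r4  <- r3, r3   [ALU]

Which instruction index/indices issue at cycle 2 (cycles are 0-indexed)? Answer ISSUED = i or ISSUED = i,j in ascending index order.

ISSUED = 3

t=0 i0:mul.MUL ; no-port MUL/MUL
t=1 i1+i2:mulh.MUL+or.ALU ; 2-wide
t=2 i3:or.ALU ; RAW r5
t=3 i4:or.ALU ; WAW r2
t=4 i5+i6:and.ALU+blt.BR ; 2-wide
t=5 i7:mulh.MUL ; WAW r4
t=6 i8:sub.ALU ; tail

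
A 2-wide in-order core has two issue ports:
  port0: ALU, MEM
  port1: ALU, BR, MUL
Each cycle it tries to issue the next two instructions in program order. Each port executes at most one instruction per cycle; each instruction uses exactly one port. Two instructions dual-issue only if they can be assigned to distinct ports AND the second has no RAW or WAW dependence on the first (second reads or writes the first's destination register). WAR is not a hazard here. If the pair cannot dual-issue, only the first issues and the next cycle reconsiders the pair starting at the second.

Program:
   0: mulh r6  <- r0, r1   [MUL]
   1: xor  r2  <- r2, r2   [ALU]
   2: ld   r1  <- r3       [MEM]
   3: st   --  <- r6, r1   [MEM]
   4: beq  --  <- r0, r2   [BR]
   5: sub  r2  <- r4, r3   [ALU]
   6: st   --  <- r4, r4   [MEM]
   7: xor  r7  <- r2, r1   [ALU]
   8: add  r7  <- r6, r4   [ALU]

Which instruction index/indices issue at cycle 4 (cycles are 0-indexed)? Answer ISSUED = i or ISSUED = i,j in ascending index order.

ISSUED = 7

c0: i0/i1 mulh;xor  dual
c1: i2 ld  no-port MEM/MEM
c2: i3/i4 st;beq  dual
c3: i5/i6 sub;st  dual
c4: i7 xor  WAW r7
c5: i8 add  tail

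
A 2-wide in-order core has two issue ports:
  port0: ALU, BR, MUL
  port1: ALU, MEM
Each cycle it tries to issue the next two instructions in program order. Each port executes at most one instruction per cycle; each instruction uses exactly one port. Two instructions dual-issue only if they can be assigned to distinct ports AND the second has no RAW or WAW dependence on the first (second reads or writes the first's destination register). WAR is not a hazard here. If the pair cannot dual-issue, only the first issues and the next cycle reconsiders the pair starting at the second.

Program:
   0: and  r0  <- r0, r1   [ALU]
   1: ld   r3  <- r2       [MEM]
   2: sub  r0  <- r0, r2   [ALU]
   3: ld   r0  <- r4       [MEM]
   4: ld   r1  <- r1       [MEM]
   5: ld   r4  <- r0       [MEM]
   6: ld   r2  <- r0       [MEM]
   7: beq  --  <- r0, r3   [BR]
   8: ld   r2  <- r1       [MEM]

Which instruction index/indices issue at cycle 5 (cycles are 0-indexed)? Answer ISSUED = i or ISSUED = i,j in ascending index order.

ISSUED = 6,7

[0] i0,i1  and/ld  -- 2-wide
[1] i2  sub  -- WAW r0
[2] i3  ld  -- no-port MEM/MEM
[3] i4  ld  -- no-port MEM/MEM
[4] i5  ld  -- no-port MEM/MEM
[5] i6,i7  ld/beq  -- 2-wide
[6] i8  ld  -- tail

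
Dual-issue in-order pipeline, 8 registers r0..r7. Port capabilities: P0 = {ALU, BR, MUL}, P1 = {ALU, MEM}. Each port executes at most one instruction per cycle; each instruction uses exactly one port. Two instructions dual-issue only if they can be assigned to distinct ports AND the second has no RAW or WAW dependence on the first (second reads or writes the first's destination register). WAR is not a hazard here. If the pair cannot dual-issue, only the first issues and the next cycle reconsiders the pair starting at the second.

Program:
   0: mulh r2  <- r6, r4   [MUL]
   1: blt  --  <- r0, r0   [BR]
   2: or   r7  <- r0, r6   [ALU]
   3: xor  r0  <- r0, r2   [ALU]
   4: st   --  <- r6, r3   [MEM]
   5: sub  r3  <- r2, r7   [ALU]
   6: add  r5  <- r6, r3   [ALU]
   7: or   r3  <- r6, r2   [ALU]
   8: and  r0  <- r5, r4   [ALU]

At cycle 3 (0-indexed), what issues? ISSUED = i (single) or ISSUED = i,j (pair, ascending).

[0] i0  mulh.MUL  -- no-port MUL/BR
[1] i1&i2  blt.BR;or.ALU  -- pair
[2] i3&i4  xor.ALU;st.MEM  -- pair
[3] i5  sub.ALU  -- RAW r3
[4] i6&i7  add.ALU;or.ALU  -- pair
[5] i8  and.ALU  -- tail

ISSUED = 5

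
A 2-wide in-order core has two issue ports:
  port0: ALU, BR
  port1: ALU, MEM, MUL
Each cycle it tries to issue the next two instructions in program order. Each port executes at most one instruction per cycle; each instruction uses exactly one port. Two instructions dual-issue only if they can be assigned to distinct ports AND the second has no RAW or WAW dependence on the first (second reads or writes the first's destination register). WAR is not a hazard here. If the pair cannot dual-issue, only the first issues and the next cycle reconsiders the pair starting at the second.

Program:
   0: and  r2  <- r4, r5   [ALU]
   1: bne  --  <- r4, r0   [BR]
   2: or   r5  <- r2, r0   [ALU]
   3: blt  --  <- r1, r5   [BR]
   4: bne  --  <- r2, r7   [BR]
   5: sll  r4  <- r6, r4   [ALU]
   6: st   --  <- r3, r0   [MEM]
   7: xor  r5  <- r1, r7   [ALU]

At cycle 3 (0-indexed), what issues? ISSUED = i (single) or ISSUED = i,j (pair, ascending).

ISSUED = 4,5

0. and.ALU+bne.BR @i0,i1  | pair
1. or.ALU @i2  | RAW r5
2. blt.BR @i3  | no-port BR/BR
3. bne.BR+sll.ALU @i4,i5  | pair
4. st.MEM+xor.ALU @i6,i7  | pair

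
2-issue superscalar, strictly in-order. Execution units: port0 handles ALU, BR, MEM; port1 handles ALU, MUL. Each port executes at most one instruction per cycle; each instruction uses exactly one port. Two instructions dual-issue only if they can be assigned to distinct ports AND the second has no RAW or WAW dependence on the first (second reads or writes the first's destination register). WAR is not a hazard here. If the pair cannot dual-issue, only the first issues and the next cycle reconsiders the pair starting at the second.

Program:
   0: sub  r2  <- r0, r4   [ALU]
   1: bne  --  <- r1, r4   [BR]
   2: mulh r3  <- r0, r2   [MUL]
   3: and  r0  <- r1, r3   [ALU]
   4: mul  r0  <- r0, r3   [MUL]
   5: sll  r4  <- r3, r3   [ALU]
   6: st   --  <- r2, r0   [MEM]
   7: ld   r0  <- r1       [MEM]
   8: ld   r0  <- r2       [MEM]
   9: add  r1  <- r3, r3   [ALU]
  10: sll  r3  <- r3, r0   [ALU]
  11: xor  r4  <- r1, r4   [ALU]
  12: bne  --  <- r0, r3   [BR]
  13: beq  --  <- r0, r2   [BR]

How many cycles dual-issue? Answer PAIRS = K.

PAIRS = 4

t=0 i0,i1:sub+bne ; 2-wide
t=1 i2:mulh ; RAW r3
t=2 i3:and ; RAW+WAW r0
t=3 i4,i5:mul+sll ; 2-wide
t=4 i6:st ; no-port MEM/MEM
t=5 i7:ld ; no-port MEM/MEM
t=6 i8,i9:ld+add ; 2-wide
t=7 i10,i11:sll+xor ; 2-wide
t=8 i12:bne ; no-port BR/BR
t=9 i13:beq ; tail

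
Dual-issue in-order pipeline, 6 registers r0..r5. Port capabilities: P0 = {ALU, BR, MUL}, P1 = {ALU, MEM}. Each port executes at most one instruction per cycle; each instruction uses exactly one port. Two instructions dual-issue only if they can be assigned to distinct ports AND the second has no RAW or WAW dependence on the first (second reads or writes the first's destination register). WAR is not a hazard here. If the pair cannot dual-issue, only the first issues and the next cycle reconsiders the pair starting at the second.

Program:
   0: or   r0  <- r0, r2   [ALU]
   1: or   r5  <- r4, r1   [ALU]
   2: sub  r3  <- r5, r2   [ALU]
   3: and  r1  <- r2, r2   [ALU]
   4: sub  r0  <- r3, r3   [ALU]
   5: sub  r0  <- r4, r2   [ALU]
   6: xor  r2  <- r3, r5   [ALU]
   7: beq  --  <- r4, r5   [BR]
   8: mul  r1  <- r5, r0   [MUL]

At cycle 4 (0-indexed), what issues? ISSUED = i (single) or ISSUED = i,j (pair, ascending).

ISSUED = 7

#0 head=0: or.ALU+or.ALU i0,i1 pair
#1 head=2: sub.ALU+and.ALU i2,i3 pair
#2 head=4: sub.ALU i4 WAW r0
#3 head=5: sub.ALU+xor.ALU i5,i6 pair
#4 head=7: beq.BR i7 no-port BR/MUL
#5 head=8: mul.MUL i8 tail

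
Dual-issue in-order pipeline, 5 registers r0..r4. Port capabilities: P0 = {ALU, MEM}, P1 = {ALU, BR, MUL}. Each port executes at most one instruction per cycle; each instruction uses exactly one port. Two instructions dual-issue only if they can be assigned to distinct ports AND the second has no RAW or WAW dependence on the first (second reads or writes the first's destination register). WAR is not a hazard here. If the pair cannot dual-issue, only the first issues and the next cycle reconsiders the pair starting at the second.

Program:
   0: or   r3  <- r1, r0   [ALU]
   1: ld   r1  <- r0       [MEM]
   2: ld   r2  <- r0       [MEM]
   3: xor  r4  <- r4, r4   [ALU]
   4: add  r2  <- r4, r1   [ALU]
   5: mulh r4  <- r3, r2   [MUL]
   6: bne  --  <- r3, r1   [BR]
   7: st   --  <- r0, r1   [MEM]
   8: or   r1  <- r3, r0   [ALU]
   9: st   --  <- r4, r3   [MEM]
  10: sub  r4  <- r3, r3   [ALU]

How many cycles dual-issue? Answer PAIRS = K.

  cy0 -> i0/i1 (or.ALU ld.MEM) dual
  cy1 -> i2/i3 (ld.MEM xor.ALU) dual
  cy2 -> i4 (add.ALU) RAW r2
  cy3 -> i5 (mulh.MUL) no-port MUL/BR
  cy4 -> i6/i7 (bne.BR st.MEM) dual
  cy5 -> i8/i9 (or.ALU st.MEM) dual
  cy6 -> i10 (sub.ALU) tail

PAIRS = 4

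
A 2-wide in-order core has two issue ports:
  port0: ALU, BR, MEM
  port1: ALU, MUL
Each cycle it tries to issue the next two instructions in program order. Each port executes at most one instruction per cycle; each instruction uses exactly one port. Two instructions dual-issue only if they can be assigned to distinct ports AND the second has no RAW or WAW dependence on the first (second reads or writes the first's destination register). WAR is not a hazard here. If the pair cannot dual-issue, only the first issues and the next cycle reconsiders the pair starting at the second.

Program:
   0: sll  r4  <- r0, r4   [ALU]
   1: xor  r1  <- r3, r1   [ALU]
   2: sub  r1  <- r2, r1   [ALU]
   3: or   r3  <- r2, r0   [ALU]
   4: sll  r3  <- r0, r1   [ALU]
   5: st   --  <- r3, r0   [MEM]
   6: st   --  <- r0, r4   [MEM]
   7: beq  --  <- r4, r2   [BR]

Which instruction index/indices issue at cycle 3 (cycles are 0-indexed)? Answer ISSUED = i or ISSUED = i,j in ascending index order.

ISSUED = 5

t=0 i0&i1:sll xor ; pair
t=1 i2&i3:sub or ; pair
t=2 i4:sll ; RAW r3
t=3 i5:st ; no-port MEM/MEM
t=4 i6:st ; no-port MEM/BR
t=5 i7:beq ; tail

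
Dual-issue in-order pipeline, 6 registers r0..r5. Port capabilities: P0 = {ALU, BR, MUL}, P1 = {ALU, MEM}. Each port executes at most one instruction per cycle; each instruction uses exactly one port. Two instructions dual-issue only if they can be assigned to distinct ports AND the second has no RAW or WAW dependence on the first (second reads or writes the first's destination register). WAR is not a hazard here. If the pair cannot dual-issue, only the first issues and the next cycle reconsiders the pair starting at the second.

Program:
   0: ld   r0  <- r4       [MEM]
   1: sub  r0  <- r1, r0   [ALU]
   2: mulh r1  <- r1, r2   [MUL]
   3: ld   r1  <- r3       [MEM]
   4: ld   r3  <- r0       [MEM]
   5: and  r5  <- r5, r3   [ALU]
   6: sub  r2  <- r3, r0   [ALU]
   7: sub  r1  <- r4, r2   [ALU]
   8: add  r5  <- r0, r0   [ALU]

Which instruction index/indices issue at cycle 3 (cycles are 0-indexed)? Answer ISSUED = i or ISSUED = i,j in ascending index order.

ISSUED = 4

0. ld @i0  | RAW+WAW r0
1. sub/mulh @i1&i2  | pair
2. ld @i3  | no-port MEM/MEM
3. ld @i4  | RAW r3
4. and/sub @i5&i6  | pair
5. sub/add @i7&i8  | pair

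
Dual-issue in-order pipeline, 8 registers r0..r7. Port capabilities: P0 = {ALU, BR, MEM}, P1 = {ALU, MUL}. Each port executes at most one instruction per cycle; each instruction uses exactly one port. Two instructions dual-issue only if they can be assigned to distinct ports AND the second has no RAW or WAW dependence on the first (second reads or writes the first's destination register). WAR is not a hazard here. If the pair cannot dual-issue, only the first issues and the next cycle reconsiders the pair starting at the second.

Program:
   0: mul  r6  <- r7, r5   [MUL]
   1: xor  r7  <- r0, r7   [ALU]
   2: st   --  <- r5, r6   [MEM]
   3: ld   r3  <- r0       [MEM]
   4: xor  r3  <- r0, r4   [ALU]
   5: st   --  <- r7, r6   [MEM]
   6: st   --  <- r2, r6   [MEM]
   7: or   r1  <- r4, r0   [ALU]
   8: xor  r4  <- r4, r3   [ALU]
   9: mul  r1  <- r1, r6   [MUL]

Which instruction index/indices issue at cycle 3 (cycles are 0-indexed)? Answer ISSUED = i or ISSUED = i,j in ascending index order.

ISSUED = 4,5

t=0 i0,i1:mul;xor ; pair
t=1 i2:st ; no-port MEM/MEM
t=2 i3:ld ; WAW r3
t=3 i4,i5:xor;st ; pair
t=4 i6,i7:st;or ; pair
t=5 i8,i9:xor;mul ; pair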